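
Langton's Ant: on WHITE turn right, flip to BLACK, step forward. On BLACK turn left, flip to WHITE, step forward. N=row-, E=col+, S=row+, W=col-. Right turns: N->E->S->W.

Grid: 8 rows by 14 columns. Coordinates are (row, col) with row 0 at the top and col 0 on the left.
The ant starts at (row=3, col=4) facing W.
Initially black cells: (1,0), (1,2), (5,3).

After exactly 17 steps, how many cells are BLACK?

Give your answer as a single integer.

Step 1: on WHITE (3,4): turn R to N, flip to black, move to (2,4). |black|=4
Step 2: on WHITE (2,4): turn R to E, flip to black, move to (2,5). |black|=5
Step 3: on WHITE (2,5): turn R to S, flip to black, move to (3,5). |black|=6
Step 4: on WHITE (3,5): turn R to W, flip to black, move to (3,4). |black|=7
Step 5: on BLACK (3,4): turn L to S, flip to white, move to (4,4). |black|=6
Step 6: on WHITE (4,4): turn R to W, flip to black, move to (4,3). |black|=7
Step 7: on WHITE (4,3): turn R to N, flip to black, move to (3,3). |black|=8
Step 8: on WHITE (3,3): turn R to E, flip to black, move to (3,4). |black|=9
Step 9: on WHITE (3,4): turn R to S, flip to black, move to (4,4). |black|=10
Step 10: on BLACK (4,4): turn L to E, flip to white, move to (4,5). |black|=9
Step 11: on WHITE (4,5): turn R to S, flip to black, move to (5,5). |black|=10
Step 12: on WHITE (5,5): turn R to W, flip to black, move to (5,4). |black|=11
Step 13: on WHITE (5,4): turn R to N, flip to black, move to (4,4). |black|=12
Step 14: on WHITE (4,4): turn R to E, flip to black, move to (4,5). |black|=13
Step 15: on BLACK (4,5): turn L to N, flip to white, move to (3,5). |black|=12
Step 16: on BLACK (3,5): turn L to W, flip to white, move to (3,4). |black|=11
Step 17: on BLACK (3,4): turn L to S, flip to white, move to (4,4). |black|=10

Answer: 10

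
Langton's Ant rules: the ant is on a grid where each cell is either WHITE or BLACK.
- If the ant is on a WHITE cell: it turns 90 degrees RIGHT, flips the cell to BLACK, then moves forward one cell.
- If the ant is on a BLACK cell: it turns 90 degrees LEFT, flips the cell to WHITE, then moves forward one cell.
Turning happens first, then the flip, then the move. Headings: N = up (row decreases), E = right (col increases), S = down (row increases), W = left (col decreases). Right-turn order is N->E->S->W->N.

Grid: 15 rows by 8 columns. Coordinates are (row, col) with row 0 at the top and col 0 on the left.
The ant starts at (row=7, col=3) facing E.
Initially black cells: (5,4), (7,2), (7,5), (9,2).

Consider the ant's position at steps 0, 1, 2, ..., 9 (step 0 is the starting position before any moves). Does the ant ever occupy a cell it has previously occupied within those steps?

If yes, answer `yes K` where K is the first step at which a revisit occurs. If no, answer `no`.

Step 1: on WHITE (7,3): turn R to S, flip to black, move to (8,3). |black|=5 — new cell
Step 2: on WHITE (8,3): turn R to W, flip to black, move to (8,2). |black|=6 — new cell
Step 3: on WHITE (8,2): turn R to N, flip to black, move to (7,2). |black|=7 — new cell
Step 4: on BLACK (7,2): turn L to W, flip to white, move to (7,1). |black|=6 — new cell
Step 5: on WHITE (7,1): turn R to N, flip to black, move to (6,1). |black|=7 — new cell
Step 6: on WHITE (6,1): turn R to E, flip to black, move to (6,2). |black|=8 — new cell
Step 7: on WHITE (6,2): turn R to S, flip to black, move to (7,2). |black|=9 — REVISIT

Answer: yes 7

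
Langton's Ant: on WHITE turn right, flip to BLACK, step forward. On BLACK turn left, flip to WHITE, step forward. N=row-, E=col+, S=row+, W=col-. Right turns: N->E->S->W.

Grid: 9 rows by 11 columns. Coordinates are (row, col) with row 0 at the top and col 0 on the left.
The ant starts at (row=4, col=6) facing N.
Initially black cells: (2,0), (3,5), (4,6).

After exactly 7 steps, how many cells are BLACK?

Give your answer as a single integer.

Step 1: on BLACK (4,6): turn L to W, flip to white, move to (4,5). |black|=2
Step 2: on WHITE (4,5): turn R to N, flip to black, move to (3,5). |black|=3
Step 3: on BLACK (3,5): turn L to W, flip to white, move to (3,4). |black|=2
Step 4: on WHITE (3,4): turn R to N, flip to black, move to (2,4). |black|=3
Step 5: on WHITE (2,4): turn R to E, flip to black, move to (2,5). |black|=4
Step 6: on WHITE (2,5): turn R to S, flip to black, move to (3,5). |black|=5
Step 7: on WHITE (3,5): turn R to W, flip to black, move to (3,4). |black|=6

Answer: 6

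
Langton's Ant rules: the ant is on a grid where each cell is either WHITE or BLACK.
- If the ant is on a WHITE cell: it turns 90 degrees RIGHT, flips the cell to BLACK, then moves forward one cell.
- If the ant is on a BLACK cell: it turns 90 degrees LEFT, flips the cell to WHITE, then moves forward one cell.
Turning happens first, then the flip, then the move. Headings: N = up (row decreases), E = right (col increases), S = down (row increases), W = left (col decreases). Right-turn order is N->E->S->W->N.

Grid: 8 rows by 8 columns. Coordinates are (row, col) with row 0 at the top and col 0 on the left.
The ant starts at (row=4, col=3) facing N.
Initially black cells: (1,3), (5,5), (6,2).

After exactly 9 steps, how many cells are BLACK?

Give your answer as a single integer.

Answer: 10

Derivation:
Step 1: on WHITE (4,3): turn R to E, flip to black, move to (4,4). |black|=4
Step 2: on WHITE (4,4): turn R to S, flip to black, move to (5,4). |black|=5
Step 3: on WHITE (5,4): turn R to W, flip to black, move to (5,3). |black|=6
Step 4: on WHITE (5,3): turn R to N, flip to black, move to (4,3). |black|=7
Step 5: on BLACK (4,3): turn L to W, flip to white, move to (4,2). |black|=6
Step 6: on WHITE (4,2): turn R to N, flip to black, move to (3,2). |black|=7
Step 7: on WHITE (3,2): turn R to E, flip to black, move to (3,3). |black|=8
Step 8: on WHITE (3,3): turn R to S, flip to black, move to (4,3). |black|=9
Step 9: on WHITE (4,3): turn R to W, flip to black, move to (4,2). |black|=10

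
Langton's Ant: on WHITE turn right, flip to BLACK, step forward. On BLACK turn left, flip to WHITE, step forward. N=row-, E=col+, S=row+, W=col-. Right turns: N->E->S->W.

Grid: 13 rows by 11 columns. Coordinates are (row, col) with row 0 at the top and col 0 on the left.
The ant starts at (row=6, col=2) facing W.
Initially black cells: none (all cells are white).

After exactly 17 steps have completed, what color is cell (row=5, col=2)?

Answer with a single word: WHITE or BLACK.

Step 1: on WHITE (6,2): turn R to N, flip to black, move to (5,2). |black|=1
Step 2: on WHITE (5,2): turn R to E, flip to black, move to (5,3). |black|=2
Step 3: on WHITE (5,3): turn R to S, flip to black, move to (6,3). |black|=3
Step 4: on WHITE (6,3): turn R to W, flip to black, move to (6,2). |black|=4
Step 5: on BLACK (6,2): turn L to S, flip to white, move to (7,2). |black|=3
Step 6: on WHITE (7,2): turn R to W, flip to black, move to (7,1). |black|=4
Step 7: on WHITE (7,1): turn R to N, flip to black, move to (6,1). |black|=5
Step 8: on WHITE (6,1): turn R to E, flip to black, move to (6,2). |black|=6
Step 9: on WHITE (6,2): turn R to S, flip to black, move to (7,2). |black|=7
Step 10: on BLACK (7,2): turn L to E, flip to white, move to (7,3). |black|=6
Step 11: on WHITE (7,3): turn R to S, flip to black, move to (8,3). |black|=7
Step 12: on WHITE (8,3): turn R to W, flip to black, move to (8,2). |black|=8
Step 13: on WHITE (8,2): turn R to N, flip to black, move to (7,2). |black|=9
Step 14: on WHITE (7,2): turn R to E, flip to black, move to (7,3). |black|=10
Step 15: on BLACK (7,3): turn L to N, flip to white, move to (6,3). |black|=9
Step 16: on BLACK (6,3): turn L to W, flip to white, move to (6,2). |black|=8
Step 17: on BLACK (6,2): turn L to S, flip to white, move to (7,2). |black|=7

Answer: BLACK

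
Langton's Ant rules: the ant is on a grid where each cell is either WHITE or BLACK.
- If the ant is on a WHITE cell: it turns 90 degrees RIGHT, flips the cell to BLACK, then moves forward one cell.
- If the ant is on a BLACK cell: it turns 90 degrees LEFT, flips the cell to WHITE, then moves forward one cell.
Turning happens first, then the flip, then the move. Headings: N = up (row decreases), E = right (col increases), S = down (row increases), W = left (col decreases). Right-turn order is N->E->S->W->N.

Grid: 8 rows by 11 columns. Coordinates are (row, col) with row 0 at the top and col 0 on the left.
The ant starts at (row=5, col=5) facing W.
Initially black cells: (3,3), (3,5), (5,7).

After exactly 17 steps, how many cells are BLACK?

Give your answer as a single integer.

Step 1: on WHITE (5,5): turn R to N, flip to black, move to (4,5). |black|=4
Step 2: on WHITE (4,5): turn R to E, flip to black, move to (4,6). |black|=5
Step 3: on WHITE (4,6): turn R to S, flip to black, move to (5,6). |black|=6
Step 4: on WHITE (5,6): turn R to W, flip to black, move to (5,5). |black|=7
Step 5: on BLACK (5,5): turn L to S, flip to white, move to (6,5). |black|=6
Step 6: on WHITE (6,5): turn R to W, flip to black, move to (6,4). |black|=7
Step 7: on WHITE (6,4): turn R to N, flip to black, move to (5,4). |black|=8
Step 8: on WHITE (5,4): turn R to E, flip to black, move to (5,5). |black|=9
Step 9: on WHITE (5,5): turn R to S, flip to black, move to (6,5). |black|=10
Step 10: on BLACK (6,5): turn L to E, flip to white, move to (6,6). |black|=9
Step 11: on WHITE (6,6): turn R to S, flip to black, move to (7,6). |black|=10
Step 12: on WHITE (7,6): turn R to W, flip to black, move to (7,5). |black|=11
Step 13: on WHITE (7,5): turn R to N, flip to black, move to (6,5). |black|=12
Step 14: on WHITE (6,5): turn R to E, flip to black, move to (6,6). |black|=13
Step 15: on BLACK (6,6): turn L to N, flip to white, move to (5,6). |black|=12
Step 16: on BLACK (5,6): turn L to W, flip to white, move to (5,5). |black|=11
Step 17: on BLACK (5,5): turn L to S, flip to white, move to (6,5). |black|=10

Answer: 10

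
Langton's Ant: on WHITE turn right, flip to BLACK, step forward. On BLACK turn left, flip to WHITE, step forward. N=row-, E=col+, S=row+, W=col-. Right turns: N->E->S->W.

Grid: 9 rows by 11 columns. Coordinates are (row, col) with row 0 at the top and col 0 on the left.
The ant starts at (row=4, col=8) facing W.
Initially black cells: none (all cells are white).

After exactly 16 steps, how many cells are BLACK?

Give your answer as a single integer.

Step 1: on WHITE (4,8): turn R to N, flip to black, move to (3,8). |black|=1
Step 2: on WHITE (3,8): turn R to E, flip to black, move to (3,9). |black|=2
Step 3: on WHITE (3,9): turn R to S, flip to black, move to (4,9). |black|=3
Step 4: on WHITE (4,9): turn R to W, flip to black, move to (4,8). |black|=4
Step 5: on BLACK (4,8): turn L to S, flip to white, move to (5,8). |black|=3
Step 6: on WHITE (5,8): turn R to W, flip to black, move to (5,7). |black|=4
Step 7: on WHITE (5,7): turn R to N, flip to black, move to (4,7). |black|=5
Step 8: on WHITE (4,7): turn R to E, flip to black, move to (4,8). |black|=6
Step 9: on WHITE (4,8): turn R to S, flip to black, move to (5,8). |black|=7
Step 10: on BLACK (5,8): turn L to E, flip to white, move to (5,9). |black|=6
Step 11: on WHITE (5,9): turn R to S, flip to black, move to (6,9). |black|=7
Step 12: on WHITE (6,9): turn R to W, flip to black, move to (6,8). |black|=8
Step 13: on WHITE (6,8): turn R to N, flip to black, move to (5,8). |black|=9
Step 14: on WHITE (5,8): turn R to E, flip to black, move to (5,9). |black|=10
Step 15: on BLACK (5,9): turn L to N, flip to white, move to (4,9). |black|=9
Step 16: on BLACK (4,9): turn L to W, flip to white, move to (4,8). |black|=8

Answer: 8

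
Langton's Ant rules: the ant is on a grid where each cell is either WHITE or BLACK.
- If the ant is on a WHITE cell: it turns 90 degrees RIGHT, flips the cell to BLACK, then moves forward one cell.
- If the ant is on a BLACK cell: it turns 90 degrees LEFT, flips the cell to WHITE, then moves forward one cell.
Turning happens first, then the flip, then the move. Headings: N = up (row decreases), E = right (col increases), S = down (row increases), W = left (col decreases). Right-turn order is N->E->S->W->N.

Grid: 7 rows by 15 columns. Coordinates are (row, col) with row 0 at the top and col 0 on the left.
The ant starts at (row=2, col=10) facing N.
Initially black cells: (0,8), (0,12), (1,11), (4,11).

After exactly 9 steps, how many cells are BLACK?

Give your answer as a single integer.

Step 1: on WHITE (2,10): turn R to E, flip to black, move to (2,11). |black|=5
Step 2: on WHITE (2,11): turn R to S, flip to black, move to (3,11). |black|=6
Step 3: on WHITE (3,11): turn R to W, flip to black, move to (3,10). |black|=7
Step 4: on WHITE (3,10): turn R to N, flip to black, move to (2,10). |black|=8
Step 5: on BLACK (2,10): turn L to W, flip to white, move to (2,9). |black|=7
Step 6: on WHITE (2,9): turn R to N, flip to black, move to (1,9). |black|=8
Step 7: on WHITE (1,9): turn R to E, flip to black, move to (1,10). |black|=9
Step 8: on WHITE (1,10): turn R to S, flip to black, move to (2,10). |black|=10
Step 9: on WHITE (2,10): turn R to W, flip to black, move to (2,9). |black|=11

Answer: 11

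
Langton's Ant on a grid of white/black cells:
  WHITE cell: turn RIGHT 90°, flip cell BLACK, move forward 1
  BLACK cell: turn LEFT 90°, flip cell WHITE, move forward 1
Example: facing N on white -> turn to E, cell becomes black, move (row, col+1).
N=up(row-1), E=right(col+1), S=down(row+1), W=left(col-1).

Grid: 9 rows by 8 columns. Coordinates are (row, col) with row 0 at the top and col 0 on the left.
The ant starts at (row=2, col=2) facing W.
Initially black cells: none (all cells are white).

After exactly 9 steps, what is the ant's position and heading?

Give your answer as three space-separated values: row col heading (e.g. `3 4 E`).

Step 1: on WHITE (2,2): turn R to N, flip to black, move to (1,2). |black|=1
Step 2: on WHITE (1,2): turn R to E, flip to black, move to (1,3). |black|=2
Step 3: on WHITE (1,3): turn R to S, flip to black, move to (2,3). |black|=3
Step 4: on WHITE (2,3): turn R to W, flip to black, move to (2,2). |black|=4
Step 5: on BLACK (2,2): turn L to S, flip to white, move to (3,2). |black|=3
Step 6: on WHITE (3,2): turn R to W, flip to black, move to (3,1). |black|=4
Step 7: on WHITE (3,1): turn R to N, flip to black, move to (2,1). |black|=5
Step 8: on WHITE (2,1): turn R to E, flip to black, move to (2,2). |black|=6
Step 9: on WHITE (2,2): turn R to S, flip to black, move to (3,2). |black|=7

Answer: 3 2 S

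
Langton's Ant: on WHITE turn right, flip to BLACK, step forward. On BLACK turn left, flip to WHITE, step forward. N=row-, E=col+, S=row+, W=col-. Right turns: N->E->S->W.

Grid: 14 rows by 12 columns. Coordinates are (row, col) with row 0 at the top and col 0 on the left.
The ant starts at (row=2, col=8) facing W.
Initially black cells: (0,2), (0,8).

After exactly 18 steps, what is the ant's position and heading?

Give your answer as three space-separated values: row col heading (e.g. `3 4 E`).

Answer: 3 9 E

Derivation:
Step 1: on WHITE (2,8): turn R to N, flip to black, move to (1,8). |black|=3
Step 2: on WHITE (1,8): turn R to E, flip to black, move to (1,9). |black|=4
Step 3: on WHITE (1,9): turn R to S, flip to black, move to (2,9). |black|=5
Step 4: on WHITE (2,9): turn R to W, flip to black, move to (2,8). |black|=6
Step 5: on BLACK (2,8): turn L to S, flip to white, move to (3,8). |black|=5
Step 6: on WHITE (3,8): turn R to W, flip to black, move to (3,7). |black|=6
Step 7: on WHITE (3,7): turn R to N, flip to black, move to (2,7). |black|=7
Step 8: on WHITE (2,7): turn R to E, flip to black, move to (2,8). |black|=8
Step 9: on WHITE (2,8): turn R to S, flip to black, move to (3,8). |black|=9
Step 10: on BLACK (3,8): turn L to E, flip to white, move to (3,9). |black|=8
Step 11: on WHITE (3,9): turn R to S, flip to black, move to (4,9). |black|=9
Step 12: on WHITE (4,9): turn R to W, flip to black, move to (4,8). |black|=10
Step 13: on WHITE (4,8): turn R to N, flip to black, move to (3,8). |black|=11
Step 14: on WHITE (3,8): turn R to E, flip to black, move to (3,9). |black|=12
Step 15: on BLACK (3,9): turn L to N, flip to white, move to (2,9). |black|=11
Step 16: on BLACK (2,9): turn L to W, flip to white, move to (2,8). |black|=10
Step 17: on BLACK (2,8): turn L to S, flip to white, move to (3,8). |black|=9
Step 18: on BLACK (3,8): turn L to E, flip to white, move to (3,9). |black|=8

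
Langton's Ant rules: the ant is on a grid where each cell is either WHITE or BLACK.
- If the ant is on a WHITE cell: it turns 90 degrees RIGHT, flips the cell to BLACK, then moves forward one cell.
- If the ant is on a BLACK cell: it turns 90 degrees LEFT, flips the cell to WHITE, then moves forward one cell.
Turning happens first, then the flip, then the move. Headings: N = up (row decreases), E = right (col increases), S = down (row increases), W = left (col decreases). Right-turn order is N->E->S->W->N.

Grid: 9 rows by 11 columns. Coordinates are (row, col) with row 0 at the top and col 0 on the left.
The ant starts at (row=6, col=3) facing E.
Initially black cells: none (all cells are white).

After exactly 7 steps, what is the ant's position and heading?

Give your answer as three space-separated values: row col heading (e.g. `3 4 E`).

Step 1: on WHITE (6,3): turn R to S, flip to black, move to (7,3). |black|=1
Step 2: on WHITE (7,3): turn R to W, flip to black, move to (7,2). |black|=2
Step 3: on WHITE (7,2): turn R to N, flip to black, move to (6,2). |black|=3
Step 4: on WHITE (6,2): turn R to E, flip to black, move to (6,3). |black|=4
Step 5: on BLACK (6,3): turn L to N, flip to white, move to (5,3). |black|=3
Step 6: on WHITE (5,3): turn R to E, flip to black, move to (5,4). |black|=4
Step 7: on WHITE (5,4): turn R to S, flip to black, move to (6,4). |black|=5

Answer: 6 4 S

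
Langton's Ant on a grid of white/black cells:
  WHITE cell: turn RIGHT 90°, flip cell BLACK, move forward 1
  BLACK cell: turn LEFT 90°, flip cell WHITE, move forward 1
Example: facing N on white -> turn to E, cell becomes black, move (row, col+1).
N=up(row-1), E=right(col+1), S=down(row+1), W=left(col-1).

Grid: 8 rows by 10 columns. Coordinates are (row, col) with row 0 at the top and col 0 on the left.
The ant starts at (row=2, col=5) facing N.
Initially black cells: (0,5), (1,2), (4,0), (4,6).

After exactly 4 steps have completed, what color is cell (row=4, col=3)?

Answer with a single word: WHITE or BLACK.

Answer: WHITE

Derivation:
Step 1: on WHITE (2,5): turn R to E, flip to black, move to (2,6). |black|=5
Step 2: on WHITE (2,6): turn R to S, flip to black, move to (3,6). |black|=6
Step 3: on WHITE (3,6): turn R to W, flip to black, move to (3,5). |black|=7
Step 4: on WHITE (3,5): turn R to N, flip to black, move to (2,5). |black|=8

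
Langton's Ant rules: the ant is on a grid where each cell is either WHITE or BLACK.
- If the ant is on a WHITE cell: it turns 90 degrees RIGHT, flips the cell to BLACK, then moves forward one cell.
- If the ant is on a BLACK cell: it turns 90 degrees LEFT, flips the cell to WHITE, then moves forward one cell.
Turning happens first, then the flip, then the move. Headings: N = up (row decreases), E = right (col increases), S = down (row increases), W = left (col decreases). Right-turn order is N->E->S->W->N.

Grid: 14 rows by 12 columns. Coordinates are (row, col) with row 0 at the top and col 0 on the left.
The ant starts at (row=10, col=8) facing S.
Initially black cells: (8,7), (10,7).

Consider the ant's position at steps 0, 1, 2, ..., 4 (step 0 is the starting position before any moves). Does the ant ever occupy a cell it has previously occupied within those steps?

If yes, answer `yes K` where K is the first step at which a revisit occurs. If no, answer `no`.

Step 1: on WHITE (10,8): turn R to W, flip to black, move to (10,7). |black|=3 — new cell
Step 2: on BLACK (10,7): turn L to S, flip to white, move to (11,7). |black|=2 — new cell
Step 3: on WHITE (11,7): turn R to W, flip to black, move to (11,6). |black|=3 — new cell
Step 4: on WHITE (11,6): turn R to N, flip to black, move to (10,6). |black|=4 — new cell
No revisit within 4 steps.

Answer: no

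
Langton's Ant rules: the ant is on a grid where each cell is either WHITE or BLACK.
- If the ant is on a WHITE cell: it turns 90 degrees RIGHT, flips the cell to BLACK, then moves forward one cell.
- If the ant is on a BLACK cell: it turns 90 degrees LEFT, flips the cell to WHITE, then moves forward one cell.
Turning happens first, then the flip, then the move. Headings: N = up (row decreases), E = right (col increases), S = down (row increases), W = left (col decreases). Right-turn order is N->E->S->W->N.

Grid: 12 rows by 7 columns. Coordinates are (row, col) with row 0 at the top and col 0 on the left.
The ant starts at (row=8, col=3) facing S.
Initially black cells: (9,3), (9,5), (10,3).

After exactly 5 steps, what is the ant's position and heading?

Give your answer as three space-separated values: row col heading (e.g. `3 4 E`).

Step 1: on WHITE (8,3): turn R to W, flip to black, move to (8,2). |black|=4
Step 2: on WHITE (8,2): turn R to N, flip to black, move to (7,2). |black|=5
Step 3: on WHITE (7,2): turn R to E, flip to black, move to (7,3). |black|=6
Step 4: on WHITE (7,3): turn R to S, flip to black, move to (8,3). |black|=7
Step 5: on BLACK (8,3): turn L to E, flip to white, move to (8,4). |black|=6

Answer: 8 4 E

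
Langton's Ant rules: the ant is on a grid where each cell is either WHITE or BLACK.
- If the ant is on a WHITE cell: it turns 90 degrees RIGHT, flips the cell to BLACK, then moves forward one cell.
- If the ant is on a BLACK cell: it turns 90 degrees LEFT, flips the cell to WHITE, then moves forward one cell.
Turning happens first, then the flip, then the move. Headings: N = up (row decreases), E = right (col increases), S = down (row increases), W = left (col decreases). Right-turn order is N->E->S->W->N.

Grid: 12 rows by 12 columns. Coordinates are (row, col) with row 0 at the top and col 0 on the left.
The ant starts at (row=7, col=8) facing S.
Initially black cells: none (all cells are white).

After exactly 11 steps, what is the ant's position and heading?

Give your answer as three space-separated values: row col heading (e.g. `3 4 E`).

Step 1: on WHITE (7,8): turn R to W, flip to black, move to (7,7). |black|=1
Step 2: on WHITE (7,7): turn R to N, flip to black, move to (6,7). |black|=2
Step 3: on WHITE (6,7): turn R to E, flip to black, move to (6,8). |black|=3
Step 4: on WHITE (6,8): turn R to S, flip to black, move to (7,8). |black|=4
Step 5: on BLACK (7,8): turn L to E, flip to white, move to (7,9). |black|=3
Step 6: on WHITE (7,9): turn R to S, flip to black, move to (8,9). |black|=4
Step 7: on WHITE (8,9): turn R to W, flip to black, move to (8,8). |black|=5
Step 8: on WHITE (8,8): turn R to N, flip to black, move to (7,8). |black|=6
Step 9: on WHITE (7,8): turn R to E, flip to black, move to (7,9). |black|=7
Step 10: on BLACK (7,9): turn L to N, flip to white, move to (6,9). |black|=6
Step 11: on WHITE (6,9): turn R to E, flip to black, move to (6,10). |black|=7

Answer: 6 10 E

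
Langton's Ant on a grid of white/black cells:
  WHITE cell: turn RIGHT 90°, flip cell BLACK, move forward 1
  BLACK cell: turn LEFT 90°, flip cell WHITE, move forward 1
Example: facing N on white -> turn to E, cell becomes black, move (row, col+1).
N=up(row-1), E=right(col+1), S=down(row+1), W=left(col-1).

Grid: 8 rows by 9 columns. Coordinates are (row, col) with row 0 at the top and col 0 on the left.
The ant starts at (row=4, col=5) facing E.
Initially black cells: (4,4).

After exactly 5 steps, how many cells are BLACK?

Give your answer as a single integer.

Answer: 4

Derivation:
Step 1: on WHITE (4,5): turn R to S, flip to black, move to (5,5). |black|=2
Step 2: on WHITE (5,5): turn R to W, flip to black, move to (5,4). |black|=3
Step 3: on WHITE (5,4): turn R to N, flip to black, move to (4,4). |black|=4
Step 4: on BLACK (4,4): turn L to W, flip to white, move to (4,3). |black|=3
Step 5: on WHITE (4,3): turn R to N, flip to black, move to (3,3). |black|=4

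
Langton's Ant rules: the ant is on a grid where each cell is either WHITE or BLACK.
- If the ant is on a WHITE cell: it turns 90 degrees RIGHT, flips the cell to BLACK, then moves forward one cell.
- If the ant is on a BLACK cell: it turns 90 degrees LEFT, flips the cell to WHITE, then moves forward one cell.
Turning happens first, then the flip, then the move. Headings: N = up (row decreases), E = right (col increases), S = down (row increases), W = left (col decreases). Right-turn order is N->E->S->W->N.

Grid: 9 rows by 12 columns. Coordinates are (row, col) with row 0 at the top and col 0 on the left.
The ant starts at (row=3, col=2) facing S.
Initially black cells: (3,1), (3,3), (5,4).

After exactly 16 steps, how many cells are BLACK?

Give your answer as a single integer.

Answer: 7

Derivation:
Step 1: on WHITE (3,2): turn R to W, flip to black, move to (3,1). |black|=4
Step 2: on BLACK (3,1): turn L to S, flip to white, move to (4,1). |black|=3
Step 3: on WHITE (4,1): turn R to W, flip to black, move to (4,0). |black|=4
Step 4: on WHITE (4,0): turn R to N, flip to black, move to (3,0). |black|=5
Step 5: on WHITE (3,0): turn R to E, flip to black, move to (3,1). |black|=6
Step 6: on WHITE (3,1): turn R to S, flip to black, move to (4,1). |black|=7
Step 7: on BLACK (4,1): turn L to E, flip to white, move to (4,2). |black|=6
Step 8: on WHITE (4,2): turn R to S, flip to black, move to (5,2). |black|=7
Step 9: on WHITE (5,2): turn R to W, flip to black, move to (5,1). |black|=8
Step 10: on WHITE (5,1): turn R to N, flip to black, move to (4,1). |black|=9
Step 11: on WHITE (4,1): turn R to E, flip to black, move to (4,2). |black|=10
Step 12: on BLACK (4,2): turn L to N, flip to white, move to (3,2). |black|=9
Step 13: on BLACK (3,2): turn L to W, flip to white, move to (3,1). |black|=8
Step 14: on BLACK (3,1): turn L to S, flip to white, move to (4,1). |black|=7
Step 15: on BLACK (4,1): turn L to E, flip to white, move to (4,2). |black|=6
Step 16: on WHITE (4,2): turn R to S, flip to black, move to (5,2). |black|=7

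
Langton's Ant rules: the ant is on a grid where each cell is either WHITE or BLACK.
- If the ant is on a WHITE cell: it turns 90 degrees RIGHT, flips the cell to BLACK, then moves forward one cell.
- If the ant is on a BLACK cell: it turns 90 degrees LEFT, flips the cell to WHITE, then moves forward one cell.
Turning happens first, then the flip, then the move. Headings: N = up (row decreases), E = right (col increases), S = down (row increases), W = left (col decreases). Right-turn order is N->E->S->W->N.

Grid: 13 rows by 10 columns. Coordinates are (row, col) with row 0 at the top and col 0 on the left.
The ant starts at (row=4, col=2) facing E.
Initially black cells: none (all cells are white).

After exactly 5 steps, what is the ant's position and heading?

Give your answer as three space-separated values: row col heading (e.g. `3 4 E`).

Answer: 3 2 N

Derivation:
Step 1: on WHITE (4,2): turn R to S, flip to black, move to (5,2). |black|=1
Step 2: on WHITE (5,2): turn R to W, flip to black, move to (5,1). |black|=2
Step 3: on WHITE (5,1): turn R to N, flip to black, move to (4,1). |black|=3
Step 4: on WHITE (4,1): turn R to E, flip to black, move to (4,2). |black|=4
Step 5: on BLACK (4,2): turn L to N, flip to white, move to (3,2). |black|=3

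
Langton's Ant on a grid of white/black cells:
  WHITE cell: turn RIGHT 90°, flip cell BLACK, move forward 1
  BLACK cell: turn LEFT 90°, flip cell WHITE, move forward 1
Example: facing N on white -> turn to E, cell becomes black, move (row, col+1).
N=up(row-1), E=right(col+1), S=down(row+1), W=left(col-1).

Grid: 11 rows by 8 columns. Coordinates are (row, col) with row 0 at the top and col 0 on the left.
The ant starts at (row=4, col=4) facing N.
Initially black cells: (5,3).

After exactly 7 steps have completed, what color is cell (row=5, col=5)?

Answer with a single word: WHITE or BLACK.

Step 1: on WHITE (4,4): turn R to E, flip to black, move to (4,5). |black|=2
Step 2: on WHITE (4,5): turn R to S, flip to black, move to (5,5). |black|=3
Step 3: on WHITE (5,5): turn R to W, flip to black, move to (5,4). |black|=4
Step 4: on WHITE (5,4): turn R to N, flip to black, move to (4,4). |black|=5
Step 5: on BLACK (4,4): turn L to W, flip to white, move to (4,3). |black|=4
Step 6: on WHITE (4,3): turn R to N, flip to black, move to (3,3). |black|=5
Step 7: on WHITE (3,3): turn R to E, flip to black, move to (3,4). |black|=6

Answer: BLACK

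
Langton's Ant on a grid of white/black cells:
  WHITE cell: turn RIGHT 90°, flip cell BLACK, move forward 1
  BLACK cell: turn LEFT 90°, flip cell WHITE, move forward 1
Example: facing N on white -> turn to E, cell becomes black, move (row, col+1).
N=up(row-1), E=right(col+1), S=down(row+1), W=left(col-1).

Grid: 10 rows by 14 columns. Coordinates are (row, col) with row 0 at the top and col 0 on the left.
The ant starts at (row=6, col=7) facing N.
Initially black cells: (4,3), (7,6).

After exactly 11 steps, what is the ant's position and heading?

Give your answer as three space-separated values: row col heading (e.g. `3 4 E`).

Answer: 7 7 E

Derivation:
Step 1: on WHITE (6,7): turn R to E, flip to black, move to (6,8). |black|=3
Step 2: on WHITE (6,8): turn R to S, flip to black, move to (7,8). |black|=4
Step 3: on WHITE (7,8): turn R to W, flip to black, move to (7,7). |black|=5
Step 4: on WHITE (7,7): turn R to N, flip to black, move to (6,7). |black|=6
Step 5: on BLACK (6,7): turn L to W, flip to white, move to (6,6). |black|=5
Step 6: on WHITE (6,6): turn R to N, flip to black, move to (5,6). |black|=6
Step 7: on WHITE (5,6): turn R to E, flip to black, move to (5,7). |black|=7
Step 8: on WHITE (5,7): turn R to S, flip to black, move to (6,7). |black|=8
Step 9: on WHITE (6,7): turn R to W, flip to black, move to (6,6). |black|=9
Step 10: on BLACK (6,6): turn L to S, flip to white, move to (7,6). |black|=8
Step 11: on BLACK (7,6): turn L to E, flip to white, move to (7,7). |black|=7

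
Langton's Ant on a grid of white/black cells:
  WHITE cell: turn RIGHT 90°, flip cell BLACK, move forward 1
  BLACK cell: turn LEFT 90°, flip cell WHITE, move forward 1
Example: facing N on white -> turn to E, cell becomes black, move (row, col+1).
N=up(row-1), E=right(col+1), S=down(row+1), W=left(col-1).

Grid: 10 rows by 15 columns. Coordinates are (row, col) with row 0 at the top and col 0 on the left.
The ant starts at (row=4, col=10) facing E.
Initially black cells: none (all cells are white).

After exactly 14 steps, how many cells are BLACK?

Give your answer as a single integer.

Step 1: on WHITE (4,10): turn R to S, flip to black, move to (5,10). |black|=1
Step 2: on WHITE (5,10): turn R to W, flip to black, move to (5,9). |black|=2
Step 3: on WHITE (5,9): turn R to N, flip to black, move to (4,9). |black|=3
Step 4: on WHITE (4,9): turn R to E, flip to black, move to (4,10). |black|=4
Step 5: on BLACK (4,10): turn L to N, flip to white, move to (3,10). |black|=3
Step 6: on WHITE (3,10): turn R to E, flip to black, move to (3,11). |black|=4
Step 7: on WHITE (3,11): turn R to S, flip to black, move to (4,11). |black|=5
Step 8: on WHITE (4,11): turn R to W, flip to black, move to (4,10). |black|=6
Step 9: on WHITE (4,10): turn R to N, flip to black, move to (3,10). |black|=7
Step 10: on BLACK (3,10): turn L to W, flip to white, move to (3,9). |black|=6
Step 11: on WHITE (3,9): turn R to N, flip to black, move to (2,9). |black|=7
Step 12: on WHITE (2,9): turn R to E, flip to black, move to (2,10). |black|=8
Step 13: on WHITE (2,10): turn R to S, flip to black, move to (3,10). |black|=9
Step 14: on WHITE (3,10): turn R to W, flip to black, move to (3,9). |black|=10

Answer: 10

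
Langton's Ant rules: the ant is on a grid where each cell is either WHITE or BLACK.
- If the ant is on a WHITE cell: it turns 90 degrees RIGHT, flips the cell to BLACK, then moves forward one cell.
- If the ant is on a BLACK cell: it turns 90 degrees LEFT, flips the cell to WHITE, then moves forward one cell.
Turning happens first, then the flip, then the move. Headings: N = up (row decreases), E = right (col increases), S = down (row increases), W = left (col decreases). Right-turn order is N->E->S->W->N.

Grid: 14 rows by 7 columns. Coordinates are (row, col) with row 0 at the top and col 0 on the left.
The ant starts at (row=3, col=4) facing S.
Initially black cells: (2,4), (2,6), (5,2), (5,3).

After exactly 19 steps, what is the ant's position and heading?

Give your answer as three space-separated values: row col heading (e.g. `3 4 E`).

Answer: 0 2 W

Derivation:
Step 1: on WHITE (3,4): turn R to W, flip to black, move to (3,3). |black|=5
Step 2: on WHITE (3,3): turn R to N, flip to black, move to (2,3). |black|=6
Step 3: on WHITE (2,3): turn R to E, flip to black, move to (2,4). |black|=7
Step 4: on BLACK (2,4): turn L to N, flip to white, move to (1,4). |black|=6
Step 5: on WHITE (1,4): turn R to E, flip to black, move to (1,5). |black|=7
Step 6: on WHITE (1,5): turn R to S, flip to black, move to (2,5). |black|=8
Step 7: on WHITE (2,5): turn R to W, flip to black, move to (2,4). |black|=9
Step 8: on WHITE (2,4): turn R to N, flip to black, move to (1,4). |black|=10
Step 9: on BLACK (1,4): turn L to W, flip to white, move to (1,3). |black|=9
Step 10: on WHITE (1,3): turn R to N, flip to black, move to (0,3). |black|=10
Step 11: on WHITE (0,3): turn R to E, flip to black, move to (0,4). |black|=11
Step 12: on WHITE (0,4): turn R to S, flip to black, move to (1,4). |black|=12
Step 13: on WHITE (1,4): turn R to W, flip to black, move to (1,3). |black|=13
Step 14: on BLACK (1,3): turn L to S, flip to white, move to (2,3). |black|=12
Step 15: on BLACK (2,3): turn L to E, flip to white, move to (2,4). |black|=11
Step 16: on BLACK (2,4): turn L to N, flip to white, move to (1,4). |black|=10
Step 17: on BLACK (1,4): turn L to W, flip to white, move to (1,3). |black|=9
Step 18: on WHITE (1,3): turn R to N, flip to black, move to (0,3). |black|=10
Step 19: on BLACK (0,3): turn L to W, flip to white, move to (0,2). |black|=9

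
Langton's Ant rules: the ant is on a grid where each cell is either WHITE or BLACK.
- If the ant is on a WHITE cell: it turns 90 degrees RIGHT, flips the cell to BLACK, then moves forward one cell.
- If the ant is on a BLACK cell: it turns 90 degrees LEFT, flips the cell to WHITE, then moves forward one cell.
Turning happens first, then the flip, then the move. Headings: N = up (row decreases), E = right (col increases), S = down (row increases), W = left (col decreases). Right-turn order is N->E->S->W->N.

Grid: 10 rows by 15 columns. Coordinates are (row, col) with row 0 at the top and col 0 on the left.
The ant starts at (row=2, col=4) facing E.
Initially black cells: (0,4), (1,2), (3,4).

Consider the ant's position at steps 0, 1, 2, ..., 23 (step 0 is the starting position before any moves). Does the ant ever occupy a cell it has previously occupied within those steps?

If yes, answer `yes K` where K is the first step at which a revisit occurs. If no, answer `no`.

Answer: yes 5

Derivation:
Step 1: on WHITE (2,4): turn R to S, flip to black, move to (3,4). |black|=4 — new cell
Step 2: on BLACK (3,4): turn L to E, flip to white, move to (3,5). |black|=3 — new cell
Step 3: on WHITE (3,5): turn R to S, flip to black, move to (4,5). |black|=4 — new cell
Step 4: on WHITE (4,5): turn R to W, flip to black, move to (4,4). |black|=5 — new cell
Step 5: on WHITE (4,4): turn R to N, flip to black, move to (3,4). |black|=6 — REVISIT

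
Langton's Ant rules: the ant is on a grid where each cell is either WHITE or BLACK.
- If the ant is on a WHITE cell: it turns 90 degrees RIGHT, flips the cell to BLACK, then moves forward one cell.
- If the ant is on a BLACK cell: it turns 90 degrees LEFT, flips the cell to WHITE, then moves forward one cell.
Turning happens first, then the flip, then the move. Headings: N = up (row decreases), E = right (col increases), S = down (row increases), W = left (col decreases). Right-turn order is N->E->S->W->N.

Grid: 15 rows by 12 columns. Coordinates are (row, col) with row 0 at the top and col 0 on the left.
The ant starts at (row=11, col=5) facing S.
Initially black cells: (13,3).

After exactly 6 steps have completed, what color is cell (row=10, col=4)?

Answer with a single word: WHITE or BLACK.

Answer: BLACK

Derivation:
Step 1: on WHITE (11,5): turn R to W, flip to black, move to (11,4). |black|=2
Step 2: on WHITE (11,4): turn R to N, flip to black, move to (10,4). |black|=3
Step 3: on WHITE (10,4): turn R to E, flip to black, move to (10,5). |black|=4
Step 4: on WHITE (10,5): turn R to S, flip to black, move to (11,5). |black|=5
Step 5: on BLACK (11,5): turn L to E, flip to white, move to (11,6). |black|=4
Step 6: on WHITE (11,6): turn R to S, flip to black, move to (12,6). |black|=5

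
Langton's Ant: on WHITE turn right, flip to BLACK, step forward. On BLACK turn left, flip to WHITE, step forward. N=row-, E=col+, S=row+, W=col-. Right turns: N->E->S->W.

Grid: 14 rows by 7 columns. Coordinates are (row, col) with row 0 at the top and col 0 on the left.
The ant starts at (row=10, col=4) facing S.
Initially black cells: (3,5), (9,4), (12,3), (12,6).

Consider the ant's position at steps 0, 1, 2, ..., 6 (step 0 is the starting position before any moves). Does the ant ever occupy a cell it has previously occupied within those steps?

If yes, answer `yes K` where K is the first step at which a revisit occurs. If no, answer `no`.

Answer: no

Derivation:
Step 1: on WHITE (10,4): turn R to W, flip to black, move to (10,3). |black|=5 — new cell
Step 2: on WHITE (10,3): turn R to N, flip to black, move to (9,3). |black|=6 — new cell
Step 3: on WHITE (9,3): turn R to E, flip to black, move to (9,4). |black|=7 — new cell
Step 4: on BLACK (9,4): turn L to N, flip to white, move to (8,4). |black|=6 — new cell
Step 5: on WHITE (8,4): turn R to E, flip to black, move to (8,5). |black|=7 — new cell
Step 6: on WHITE (8,5): turn R to S, flip to black, move to (9,5). |black|=8 — new cell
No revisit within 6 steps.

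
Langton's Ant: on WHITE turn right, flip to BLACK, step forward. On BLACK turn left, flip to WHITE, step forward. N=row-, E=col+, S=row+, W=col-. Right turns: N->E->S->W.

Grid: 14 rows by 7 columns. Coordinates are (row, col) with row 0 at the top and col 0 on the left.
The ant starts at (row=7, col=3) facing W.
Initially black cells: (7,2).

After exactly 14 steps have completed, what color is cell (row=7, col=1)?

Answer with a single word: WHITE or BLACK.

Answer: WHITE

Derivation:
Step 1: on WHITE (7,3): turn R to N, flip to black, move to (6,3). |black|=2
Step 2: on WHITE (6,3): turn R to E, flip to black, move to (6,4). |black|=3
Step 3: on WHITE (6,4): turn R to S, flip to black, move to (7,4). |black|=4
Step 4: on WHITE (7,4): turn R to W, flip to black, move to (7,3). |black|=5
Step 5: on BLACK (7,3): turn L to S, flip to white, move to (8,3). |black|=4
Step 6: on WHITE (8,3): turn R to W, flip to black, move to (8,2). |black|=5
Step 7: on WHITE (8,2): turn R to N, flip to black, move to (7,2). |black|=6
Step 8: on BLACK (7,2): turn L to W, flip to white, move to (7,1). |black|=5
Step 9: on WHITE (7,1): turn R to N, flip to black, move to (6,1). |black|=6
Step 10: on WHITE (6,1): turn R to E, flip to black, move to (6,2). |black|=7
Step 11: on WHITE (6,2): turn R to S, flip to black, move to (7,2). |black|=8
Step 12: on WHITE (7,2): turn R to W, flip to black, move to (7,1). |black|=9
Step 13: on BLACK (7,1): turn L to S, flip to white, move to (8,1). |black|=8
Step 14: on WHITE (8,1): turn R to W, flip to black, move to (8,0). |black|=9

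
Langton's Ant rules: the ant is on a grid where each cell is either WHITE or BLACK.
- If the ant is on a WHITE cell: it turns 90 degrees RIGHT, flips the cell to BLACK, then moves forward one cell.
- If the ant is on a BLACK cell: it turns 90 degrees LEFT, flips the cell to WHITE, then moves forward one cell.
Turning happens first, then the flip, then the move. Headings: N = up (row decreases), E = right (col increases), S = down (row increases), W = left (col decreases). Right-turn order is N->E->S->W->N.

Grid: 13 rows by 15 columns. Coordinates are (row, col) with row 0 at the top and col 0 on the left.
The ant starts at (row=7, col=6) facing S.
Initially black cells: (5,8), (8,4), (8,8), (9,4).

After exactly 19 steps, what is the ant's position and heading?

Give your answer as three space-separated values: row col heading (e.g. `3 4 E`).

Step 1: on WHITE (7,6): turn R to W, flip to black, move to (7,5). |black|=5
Step 2: on WHITE (7,5): turn R to N, flip to black, move to (6,5). |black|=6
Step 3: on WHITE (6,5): turn R to E, flip to black, move to (6,6). |black|=7
Step 4: on WHITE (6,6): turn R to S, flip to black, move to (7,6). |black|=8
Step 5: on BLACK (7,6): turn L to E, flip to white, move to (7,7). |black|=7
Step 6: on WHITE (7,7): turn R to S, flip to black, move to (8,7). |black|=8
Step 7: on WHITE (8,7): turn R to W, flip to black, move to (8,6). |black|=9
Step 8: on WHITE (8,6): turn R to N, flip to black, move to (7,6). |black|=10
Step 9: on WHITE (7,6): turn R to E, flip to black, move to (7,7). |black|=11
Step 10: on BLACK (7,7): turn L to N, flip to white, move to (6,7). |black|=10
Step 11: on WHITE (6,7): turn R to E, flip to black, move to (6,8). |black|=11
Step 12: on WHITE (6,8): turn R to S, flip to black, move to (7,8). |black|=12
Step 13: on WHITE (7,8): turn R to W, flip to black, move to (7,7). |black|=13
Step 14: on WHITE (7,7): turn R to N, flip to black, move to (6,7). |black|=14
Step 15: on BLACK (6,7): turn L to W, flip to white, move to (6,6). |black|=13
Step 16: on BLACK (6,6): turn L to S, flip to white, move to (7,6). |black|=12
Step 17: on BLACK (7,6): turn L to E, flip to white, move to (7,7). |black|=11
Step 18: on BLACK (7,7): turn L to N, flip to white, move to (6,7). |black|=10
Step 19: on WHITE (6,7): turn R to E, flip to black, move to (6,8). |black|=11

Answer: 6 8 E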